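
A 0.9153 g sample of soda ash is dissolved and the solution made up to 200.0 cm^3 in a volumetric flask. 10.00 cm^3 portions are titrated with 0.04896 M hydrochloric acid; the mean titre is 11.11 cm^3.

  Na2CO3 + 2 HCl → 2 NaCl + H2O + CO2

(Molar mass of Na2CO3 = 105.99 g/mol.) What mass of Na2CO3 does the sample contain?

0.5765 g

n(HCl) per titration = 0.01111 × 0.04896 = 5.439 × 10^-4 mol
From the 1:2 ratio, n(Na2CO3) in each aliquot = 1/2 × 5.439 × 10^-4 = 2.720 × 10^-4 mol
n(Na2CO3) in the whole flask = 2.720 × 10^-4 × 200.0/10.00 = 5.439 × 10^-3 mol
mass of Na2CO3 = 5.439 × 10^-3 × 105.99 = 0.5765 g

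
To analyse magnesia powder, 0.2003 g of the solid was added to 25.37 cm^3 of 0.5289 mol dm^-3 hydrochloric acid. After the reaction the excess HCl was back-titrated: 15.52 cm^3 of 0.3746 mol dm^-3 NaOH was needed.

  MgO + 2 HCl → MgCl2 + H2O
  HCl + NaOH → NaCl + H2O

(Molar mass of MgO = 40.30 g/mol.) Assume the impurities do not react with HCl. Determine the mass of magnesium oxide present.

0.1532 g

n(HCl) added = 0.02537 × 0.5289 = 0.01342 mol
n(NaOH) used in back-titration = 0.01552 × 0.3746 = 5.814 × 10^-3 mol
n(HCl) left over = 5.814 × 10^-3 mol (1:1 ratio)
n(HCl) consumed by analyte = 0.01342 − 5.814 × 10^-3 = 7.604 × 10^-3 mol
From the 1:2 ratio, n(MgO) = 1/2 × 7.604 × 10^-3 = 3.802 × 10^-3 mol
mass of MgO = 3.802 × 10^-3 × 40.30 = 0.1532 g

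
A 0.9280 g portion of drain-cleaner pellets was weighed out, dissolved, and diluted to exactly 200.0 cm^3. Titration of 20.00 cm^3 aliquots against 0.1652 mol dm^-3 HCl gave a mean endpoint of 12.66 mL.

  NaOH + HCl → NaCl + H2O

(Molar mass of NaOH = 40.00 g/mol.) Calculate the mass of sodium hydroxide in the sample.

n(HCl) per titration = 0.01266 × 0.1652 = 2.091 × 10^-3 mol
n(NaOH) in each aliquot = 2.091 × 10^-3 mol (1:1 ratio)
n(NaOH) in the whole flask = 2.091 × 10^-3 × 200.0/20.00 = 0.02091 mol
mass of NaOH = 0.02091 × 40.00 = 0.8366 g

0.8366 g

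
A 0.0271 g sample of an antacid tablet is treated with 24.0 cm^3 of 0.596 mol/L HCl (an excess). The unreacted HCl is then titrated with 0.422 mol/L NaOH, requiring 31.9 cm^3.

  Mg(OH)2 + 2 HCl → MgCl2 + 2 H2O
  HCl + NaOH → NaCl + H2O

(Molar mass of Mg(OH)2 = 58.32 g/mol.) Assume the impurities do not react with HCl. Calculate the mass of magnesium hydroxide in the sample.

n(HCl) added = 0.0240 × 0.596 = 0.0143 mol
n(NaOH) used in back-titration = 0.0319 × 0.422 = 0.0135 mol
n(HCl) left over = 0.0135 mol (1:1 ratio)
n(HCl) consumed by analyte = 0.0143 − 0.0135 = 8.42 × 10^-4 mol
From the 1:2 ratio, n(Mg(OH)2) = 1/2 × 8.42 × 10^-4 = 4.21 × 10^-4 mol
mass of Mg(OH)2 = 4.21 × 10^-4 × 58.32 = 0.0246 g

0.0246 g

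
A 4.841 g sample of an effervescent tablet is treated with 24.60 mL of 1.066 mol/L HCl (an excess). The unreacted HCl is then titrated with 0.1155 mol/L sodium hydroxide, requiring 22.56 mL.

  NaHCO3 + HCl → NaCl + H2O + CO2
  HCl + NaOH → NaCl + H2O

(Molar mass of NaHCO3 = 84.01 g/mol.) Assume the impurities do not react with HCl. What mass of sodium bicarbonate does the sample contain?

n(HCl) added = 0.02460 × 1.066 = 0.02622 mol
n(NaOH) used in back-titration = 0.02256 × 0.1155 = 2.606 × 10^-3 mol
n(HCl) left over = 2.606 × 10^-3 mol (1:1 ratio)
n(HCl) consumed by analyte = 0.02622 − 2.606 × 10^-3 = 0.02362 mol
n(NaHCO3) = 0.02362 mol (1:1 ratio)
mass of NaHCO3 = 0.02362 × 84.01 = 1.984 g

1.984 g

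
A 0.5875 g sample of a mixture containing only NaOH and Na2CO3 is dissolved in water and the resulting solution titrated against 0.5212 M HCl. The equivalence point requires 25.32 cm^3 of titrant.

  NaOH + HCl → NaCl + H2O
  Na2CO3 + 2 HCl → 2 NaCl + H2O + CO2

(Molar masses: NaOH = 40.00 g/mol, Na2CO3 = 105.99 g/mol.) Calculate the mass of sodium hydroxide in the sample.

n(HCl) = 0.02532 × 0.5212 = 0.01320 mol
Let x = n(NaOH), y = n(Na2CO3).
Titrant: 1x + 2y = 0.01320;  mass: 40.00x + 105.99y = 0.5875
Solving, x = 8.608 × 10^-3 mol, y = 2.294 × 10^-3 mol
mass of NaOH = 8.608 × 10^-3 × 40.00 = 0.3443 g

0.3443 g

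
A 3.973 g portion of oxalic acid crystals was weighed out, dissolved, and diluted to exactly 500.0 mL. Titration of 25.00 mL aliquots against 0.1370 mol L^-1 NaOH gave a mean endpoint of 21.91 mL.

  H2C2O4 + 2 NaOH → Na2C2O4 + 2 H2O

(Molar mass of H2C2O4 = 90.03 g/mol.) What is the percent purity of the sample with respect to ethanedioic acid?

68.02 %

n(NaOH) per titration = 0.02191 × 0.1370 = 3.002 × 10^-3 mol
From the 1:2 ratio, n(H2C2O4) in each aliquot = 1/2 × 3.002 × 10^-3 = 1.501 × 10^-3 mol
n(H2C2O4) in the whole flask = 1.501 × 10^-3 × 500.0/25.00 = 0.03002 mol
mass of H2C2O4 = 0.03002 × 90.03 = 2.702 g
% H2C2O4 = 2.702 / 3.973 × 100 = 68.02 %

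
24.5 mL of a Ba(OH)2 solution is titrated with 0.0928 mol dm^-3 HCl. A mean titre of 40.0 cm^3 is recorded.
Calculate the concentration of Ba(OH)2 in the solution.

Ba(OH)2 + 2 HCl → BaCl2 + 2 H2O
n(HCl) = 0.0400 L × 0.0928 mol/L = 3.71 × 10^-3 mol
From the 1:2 mole ratio, n(Ba(OH)2) = 1/2 × 3.71 × 10^-3 = 1.86 × 10^-3 mol
[Ba(OH)2] = 1.86 × 10^-3 mol / 0.0245 L = 0.0758 mol/L

0.0758 mol/L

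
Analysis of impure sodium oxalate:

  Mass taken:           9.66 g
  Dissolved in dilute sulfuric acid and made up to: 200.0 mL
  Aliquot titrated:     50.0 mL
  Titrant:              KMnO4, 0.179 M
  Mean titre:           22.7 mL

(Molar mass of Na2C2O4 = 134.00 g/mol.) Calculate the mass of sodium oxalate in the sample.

2 MnO4^- + 5 C2O4^2- + 16 H^+ → 2 Mn^2+ + 10 CO2 + 8 H2O
n(KMnO4) per titration = 0.0227 × 0.179 = 4.06 × 10^-3 mol
From the 5:2 ratio, n(Na2C2O4) in each aliquot = 5/2 × 4.06 × 10^-3 = 0.0102 mol
n(Na2C2O4) in the whole flask = 0.0102 × 200.0/50.0 = 0.0406 mol
mass of Na2C2O4 = 0.0406 × 134.00 = 5.44 g

5.44 g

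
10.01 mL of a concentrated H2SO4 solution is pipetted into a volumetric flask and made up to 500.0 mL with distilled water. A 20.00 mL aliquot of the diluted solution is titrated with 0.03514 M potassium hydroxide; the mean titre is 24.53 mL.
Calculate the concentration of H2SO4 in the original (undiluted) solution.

H2SO4 + 2 KOH → K2SO4 + 2 H2O
n(KOH) = 0.02453 × 0.03514 = 8.620 × 10^-4 mol
From the 1:2 ratio, n(H2SO4) in the aliquot = 1/2 × 8.620 × 10^-4 = 4.310 × 10^-4 mol
[H2SO4]_dilute = 4.310 × 10^-4 / 0.02000 = 0.02155 mol/L
Dilution factor = 500.0 / 10.01 = 49.95
[H2SO4]_stock = 0.02155 × 49.95 = 1.076 mol/L

1.076 M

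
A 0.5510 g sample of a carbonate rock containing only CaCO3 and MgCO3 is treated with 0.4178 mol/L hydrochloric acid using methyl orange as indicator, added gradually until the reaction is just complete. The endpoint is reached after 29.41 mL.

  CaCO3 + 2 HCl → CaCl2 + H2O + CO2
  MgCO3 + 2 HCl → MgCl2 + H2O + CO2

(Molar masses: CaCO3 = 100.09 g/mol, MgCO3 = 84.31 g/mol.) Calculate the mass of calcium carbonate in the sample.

n(HCl) = 0.02941 × 0.4178 = 0.01229 mol
Let x = n(CaCO3), y = n(MgCO3).
Titrant: 2x + 2y = 0.01229;  mass: 100.09x + 84.31y = 0.5510
Solving, x = 2.093 × 10^-3 mol, y = 4.051 × 10^-3 mol
mass of CaCO3 = 2.093 × 10^-3 × 100.09 = 0.2094 g

0.2094 g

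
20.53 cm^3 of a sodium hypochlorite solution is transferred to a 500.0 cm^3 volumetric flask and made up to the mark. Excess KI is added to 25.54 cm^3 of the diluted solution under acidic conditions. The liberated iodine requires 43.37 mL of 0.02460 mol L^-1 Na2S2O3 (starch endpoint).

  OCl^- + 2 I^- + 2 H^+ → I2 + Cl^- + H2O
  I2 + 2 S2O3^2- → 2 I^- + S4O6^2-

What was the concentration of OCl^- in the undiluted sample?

n(S2O3^2-) = 0.04337 × 0.02460 = 1.067 × 10^-3 mol
n(I2) = n(S2O3^2-)/2 = 5.335 × 10^-4 mol
n(OCl^-) in the aliquot = 5.335 × 10^-4 mol (1:1 ratio)
[OCl^-]_dilute = 5.335 × 10^-4 / 0.02554 = 0.02089 mol/L
[OCl^-]_original = 0.02089 × 500.0/20.53 = 0.5087 mol/L

0.5087 mol/L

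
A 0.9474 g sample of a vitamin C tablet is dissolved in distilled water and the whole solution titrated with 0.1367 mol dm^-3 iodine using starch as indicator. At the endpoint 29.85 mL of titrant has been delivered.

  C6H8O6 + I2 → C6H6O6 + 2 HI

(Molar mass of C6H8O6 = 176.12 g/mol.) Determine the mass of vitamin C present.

0.7187 g

n(I2) = 0.02985 L × 0.1367 mol/L = 4.080 × 10^-3 mol
n(C6H8O6) = 4.080 × 10^-3 mol (1:1 ratio)
mass of C6H8O6 = 4.080 × 10^-3 × 176.12 g/mol = 0.7187 g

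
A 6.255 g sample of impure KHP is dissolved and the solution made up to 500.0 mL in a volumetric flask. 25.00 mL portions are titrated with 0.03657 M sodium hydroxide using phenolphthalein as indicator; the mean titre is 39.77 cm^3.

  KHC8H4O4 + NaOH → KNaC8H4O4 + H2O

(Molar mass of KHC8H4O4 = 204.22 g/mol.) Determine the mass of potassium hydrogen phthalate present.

n(NaOH) per titration = 0.03977 × 0.03657 = 1.454 × 10^-3 mol
n(KHC8H4O4) in each aliquot = 1.454 × 10^-3 mol (1:1 ratio)
n(KHC8H4O4) in the whole flask = 1.454 × 10^-3 × 500.0/25.00 = 0.02909 mol
mass of KHC8H4O4 = 0.02909 × 204.22 = 5.940 g

5.940 g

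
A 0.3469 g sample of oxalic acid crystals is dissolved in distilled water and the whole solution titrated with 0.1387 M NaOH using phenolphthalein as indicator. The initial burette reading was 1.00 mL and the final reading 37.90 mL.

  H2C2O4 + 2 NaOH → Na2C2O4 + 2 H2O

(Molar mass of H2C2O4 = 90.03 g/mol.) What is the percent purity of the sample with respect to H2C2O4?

n(NaOH) = 0.03690 L × 0.1387 mol/L = 5.118 × 10^-3 mol
From the 1:2 ratio, n(H2C2O4) = 1/2 × 5.118 × 10^-3 = 2.559 × 10^-3 mol
mass of H2C2O4 = 2.559 × 10^-3 × 90.03 g/mol = 0.2304 g
% H2C2O4 = 0.2304 / 0.3469 × 100 = 66.41 %

66.41 %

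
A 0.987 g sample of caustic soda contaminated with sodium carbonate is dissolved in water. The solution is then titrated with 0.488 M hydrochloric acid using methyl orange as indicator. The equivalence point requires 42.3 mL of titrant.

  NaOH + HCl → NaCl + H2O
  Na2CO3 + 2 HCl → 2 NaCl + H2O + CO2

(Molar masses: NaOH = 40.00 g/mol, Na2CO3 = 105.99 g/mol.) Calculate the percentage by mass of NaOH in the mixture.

n(HCl) = 0.0423 × 0.488 = 0.0206 mol
Let x = n(NaOH), y = n(Na2CO3).
Titrant: 1x + 2y = 0.0206;  mass: 40.00x + 105.99y = 0.987
Solving, x = 8.23 × 10^-3 mol, y = 6.21 × 10^-3 mol
mass of NaOH = 8.23 × 10^-3 × 40.00 = 0.329 g
% NaOH = 0.329 / 0.987 × 100 = 33.4 %

33.4 %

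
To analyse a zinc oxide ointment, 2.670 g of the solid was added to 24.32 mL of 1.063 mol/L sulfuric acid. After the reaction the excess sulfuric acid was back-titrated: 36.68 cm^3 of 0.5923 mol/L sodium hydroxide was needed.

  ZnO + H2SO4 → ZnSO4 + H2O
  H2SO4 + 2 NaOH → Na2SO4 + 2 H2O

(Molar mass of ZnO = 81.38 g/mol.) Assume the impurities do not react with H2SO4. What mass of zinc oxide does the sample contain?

1.220 g

n(H2SO4) added = 0.02432 × 1.063 = 0.02585 mol
n(NaOH) used in back-titration = 0.03668 × 0.5923 = 0.02173 mol
From the 1:2 ratio, n(H2SO4) left over = 1/2 × 0.02173 = 0.01086 mol
n(H2SO4) consumed by analyte = 0.02585 − 0.01086 = 0.01499 mol
n(ZnO) = 0.01499 mol (1:1 ratio)
mass of ZnO = 0.01499 × 81.38 = 1.220 g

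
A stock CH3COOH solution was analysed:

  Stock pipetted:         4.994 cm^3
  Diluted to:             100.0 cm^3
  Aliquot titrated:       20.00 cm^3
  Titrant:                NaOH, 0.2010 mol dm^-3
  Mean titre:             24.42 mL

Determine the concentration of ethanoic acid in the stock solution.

4.914 mol/L

CH3COOH + NaOH → CH3COONa + H2O
n(NaOH) = 0.02442 × 0.2010 = 4.908 × 10^-3 mol
n(CH3COOH) in the aliquot = 4.908 × 10^-3 mol (1:1 ratio)
[CH3COOH]_dilute = 4.908 × 10^-3 / 0.02000 = 0.2454 mol/L
Dilution factor = 100.0 / 4.994 = 20.02
[CH3COOH]_stock = 0.2454 × 20.02 = 4.914 mol/L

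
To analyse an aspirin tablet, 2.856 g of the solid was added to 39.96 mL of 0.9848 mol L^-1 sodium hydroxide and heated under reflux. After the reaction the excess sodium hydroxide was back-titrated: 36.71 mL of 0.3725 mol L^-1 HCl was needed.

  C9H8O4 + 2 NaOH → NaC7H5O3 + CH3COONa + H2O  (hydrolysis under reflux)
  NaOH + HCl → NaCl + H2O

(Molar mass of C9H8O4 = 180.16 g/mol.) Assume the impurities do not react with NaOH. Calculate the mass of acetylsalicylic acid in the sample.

2.313 g

n(NaOH) added = 0.03996 × 0.9848 = 0.03935 mol
n(HCl) used in back-titration = 0.03671 × 0.3725 = 0.01367 mol
n(NaOH) left over = 0.01367 mol (1:1 ratio)
n(NaOH) consumed by analyte = 0.03935 − 0.01367 = 0.02568 mol
From the 1:2 ratio, n(C9H8O4) = 1/2 × 0.02568 = 0.01284 mol
mass of C9H8O4 = 0.01284 × 180.16 = 2.313 g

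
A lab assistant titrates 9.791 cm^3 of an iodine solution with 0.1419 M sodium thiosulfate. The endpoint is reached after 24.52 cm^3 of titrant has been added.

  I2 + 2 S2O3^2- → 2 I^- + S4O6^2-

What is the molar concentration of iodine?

n(Na2S2O3) = 0.02452 L × 0.1419 mol/L = 3.479 × 10^-3 mol
From the 1:2 mole ratio, n(I2) = 1/2 × 3.479 × 10^-3 = 1.740 × 10^-3 mol
[I2] = 1.740 × 10^-3 mol / 0.009791 L = 0.1777 mol/L

0.1777 M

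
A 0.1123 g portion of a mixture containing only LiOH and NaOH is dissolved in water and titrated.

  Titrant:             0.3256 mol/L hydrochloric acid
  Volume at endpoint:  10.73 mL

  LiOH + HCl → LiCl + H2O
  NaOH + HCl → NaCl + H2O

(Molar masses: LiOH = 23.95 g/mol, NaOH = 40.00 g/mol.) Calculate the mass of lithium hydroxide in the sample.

0.04096 g

n(HCl) = 0.01073 × 0.3256 = 3.494 × 10^-3 mol
Let x = n(LiOH), y = n(NaOH).
Titrant: 1x + 1y = 3.494 × 10^-3;  mass: 23.95x + 40.00y = 0.1123
Solving, x = 1.710 × 10^-3 mol, y = 1.784 × 10^-3 mol
mass of LiOH = 1.710 × 10^-3 × 23.95 = 0.04096 g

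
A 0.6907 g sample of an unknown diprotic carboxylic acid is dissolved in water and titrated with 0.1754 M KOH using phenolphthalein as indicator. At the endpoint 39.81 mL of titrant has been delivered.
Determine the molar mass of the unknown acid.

197.8 g/mol

n(KOH) = 0.03981 L × 0.1754 mol/L = 6.983 × 10^-3 mol
From the 1:2 ratio, n(H2A) = 1/2 × 6.983 × 10^-3 = 3.491 × 10^-3 mol
M = m / n = 0.6907 g / 3.491 × 10^-3 mol = 197.8 g/mol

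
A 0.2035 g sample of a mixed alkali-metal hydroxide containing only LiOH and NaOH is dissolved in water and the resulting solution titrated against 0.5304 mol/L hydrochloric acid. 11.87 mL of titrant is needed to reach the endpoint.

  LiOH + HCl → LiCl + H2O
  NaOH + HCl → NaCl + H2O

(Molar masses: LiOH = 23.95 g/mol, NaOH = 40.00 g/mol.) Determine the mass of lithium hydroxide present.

n(HCl) = 0.01187 × 0.5304 = 6.296 × 10^-3 mol
Let x = n(LiOH), y = n(NaOH).
Titrant: 1x + 1y = 6.296 × 10^-3;  mass: 23.95x + 40.00y = 0.2035
Solving, x = 3.011 × 10^-3 mol, y = 3.284 × 10^-3 mol
mass of LiOH = 3.011 × 10^-3 × 23.95 = 0.07212 g

0.07212 g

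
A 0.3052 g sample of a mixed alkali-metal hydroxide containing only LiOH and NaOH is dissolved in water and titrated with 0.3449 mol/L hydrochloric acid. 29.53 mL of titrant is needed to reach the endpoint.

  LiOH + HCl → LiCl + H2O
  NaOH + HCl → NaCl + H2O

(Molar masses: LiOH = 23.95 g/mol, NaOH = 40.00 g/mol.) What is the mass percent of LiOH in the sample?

49.97 %

n(HCl) = 0.02953 × 0.3449 = 0.01018 mol
Let x = n(LiOH), y = n(NaOH).
Titrant: 1x + 1y = 0.01018;  mass: 23.95x + 40.00y = 0.3052
Solving, x = 6.367 × 10^-3 mol, y = 3.818 × 10^-3 mol
mass of LiOH = 6.367 × 10^-3 × 23.95 = 0.1525 g
% LiOH = 0.1525 / 0.3052 × 100 = 49.97 %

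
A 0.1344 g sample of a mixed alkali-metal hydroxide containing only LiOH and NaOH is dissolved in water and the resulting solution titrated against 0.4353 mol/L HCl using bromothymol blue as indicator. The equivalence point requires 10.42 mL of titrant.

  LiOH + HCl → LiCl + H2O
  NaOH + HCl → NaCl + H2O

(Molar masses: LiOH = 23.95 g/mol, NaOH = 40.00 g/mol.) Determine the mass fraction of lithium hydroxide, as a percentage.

52.22 %

n(HCl) = 0.01042 × 0.4353 = 4.536 × 10^-3 mol
Let x = n(LiOH), y = n(NaOH).
Titrant: 1x + 1y = 4.536 × 10^-3;  mass: 23.95x + 40.00y = 0.1344
Solving, x = 2.930 × 10^-3 mol, y = 1.605 × 10^-3 mol
mass of LiOH = 2.930 × 10^-3 × 23.95 = 0.07018 g
% LiOH = 0.07018 / 0.1344 × 100 = 52.22 %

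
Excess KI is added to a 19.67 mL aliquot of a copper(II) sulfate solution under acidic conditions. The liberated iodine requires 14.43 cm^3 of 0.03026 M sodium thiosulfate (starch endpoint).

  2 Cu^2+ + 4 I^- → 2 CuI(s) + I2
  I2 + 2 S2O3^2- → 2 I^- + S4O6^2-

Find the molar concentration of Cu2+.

0.02220 M

n(S2O3^2-) = 0.01443 × 0.03026 = 4.367 × 10^-4 mol
n(I2) = n(S2O3^2-)/2 = 2.183 × 10^-4 mol
From the 2:1 ratio, n(Cu2+) in the aliquot = 2/1 × 2.183 × 10^-4 = 4.367 × 10^-4 mol
[Cu2+] = 4.367 × 10^-4 / 0.01967 = 0.02220 mol/L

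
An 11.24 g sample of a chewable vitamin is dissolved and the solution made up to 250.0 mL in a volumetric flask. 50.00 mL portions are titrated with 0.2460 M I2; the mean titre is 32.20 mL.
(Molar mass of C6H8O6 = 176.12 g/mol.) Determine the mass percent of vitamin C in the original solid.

62.06 %

C6H8O6 + I2 → C6H6O6 + 2 HI
n(I2) per titration = 0.03220 × 0.2460 = 7.921 × 10^-3 mol
n(C6H8O6) in each aliquot = 7.921 × 10^-3 mol (1:1 ratio)
n(C6H8O6) in the whole flask = 7.921 × 10^-3 × 250.0/50.00 = 0.03961 mol
mass of C6H8O6 = 0.03961 × 176.12 = 6.975 g
% C6H8O6 = 6.975 / 11.24 × 100 = 62.06 %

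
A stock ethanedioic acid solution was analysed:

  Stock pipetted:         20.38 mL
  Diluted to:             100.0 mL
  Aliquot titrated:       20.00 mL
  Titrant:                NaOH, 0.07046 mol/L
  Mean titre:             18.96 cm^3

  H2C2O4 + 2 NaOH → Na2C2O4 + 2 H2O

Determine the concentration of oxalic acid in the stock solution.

n(NaOH) = 0.01896 × 0.07046 = 1.336 × 10^-3 mol
From the 1:2 ratio, n(H2C2O4) in the aliquot = 1/2 × 1.336 × 10^-3 = 6.680 × 10^-4 mol
[H2C2O4]_dilute = 6.680 × 10^-4 / 0.02000 = 0.03340 mol/L
Dilution factor = 100.0 / 20.38 = 4.907
[H2C2O4]_stock = 0.03340 × 4.907 = 0.1639 mol/L

0.1639 mol/L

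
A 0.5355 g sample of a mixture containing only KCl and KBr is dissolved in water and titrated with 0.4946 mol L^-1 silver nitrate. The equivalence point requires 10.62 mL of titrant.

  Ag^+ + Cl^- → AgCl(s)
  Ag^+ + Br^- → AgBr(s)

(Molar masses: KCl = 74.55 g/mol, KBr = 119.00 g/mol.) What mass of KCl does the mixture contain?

n(AgNO3) = 0.01062 × 0.4946 = 5.253 × 10^-3 mol
Let x = n(KCl), y = n(KBr).
Titrant: 1x + 1y = 5.253 × 10^-3;  mass: 74.55x + 119.00y = 0.5355
Solving, x = 2.015 × 10^-3 mol, y = 3.238 × 10^-3 mol
mass of KCl = 2.015 × 10^-3 × 74.55 = 0.1502 g

0.1502 g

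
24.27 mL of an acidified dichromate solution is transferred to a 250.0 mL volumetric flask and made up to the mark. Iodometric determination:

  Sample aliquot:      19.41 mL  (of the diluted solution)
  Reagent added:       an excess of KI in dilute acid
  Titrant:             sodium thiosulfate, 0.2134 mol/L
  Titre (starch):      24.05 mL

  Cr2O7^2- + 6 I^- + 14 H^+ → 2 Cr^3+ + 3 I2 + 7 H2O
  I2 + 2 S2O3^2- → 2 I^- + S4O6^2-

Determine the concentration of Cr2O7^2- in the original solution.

n(S2O3^2-) = 0.02405 × 0.2134 = 5.132 × 10^-3 mol
n(I2) = n(S2O3^2-)/2 = 2.566 × 10^-3 mol
From the 1:3 ratio, n(Cr2O7^2-) in the aliquot = 1/3 × 2.566 × 10^-3 = 8.554 × 10^-4 mol
[Cr2O7^2-]_dilute = 8.554 × 10^-4 / 0.01941 = 0.04407 mol/L
[Cr2O7^2-]_original = 0.04407 × 250.0/24.27 = 0.4539 mol/L

0.4539 mol/L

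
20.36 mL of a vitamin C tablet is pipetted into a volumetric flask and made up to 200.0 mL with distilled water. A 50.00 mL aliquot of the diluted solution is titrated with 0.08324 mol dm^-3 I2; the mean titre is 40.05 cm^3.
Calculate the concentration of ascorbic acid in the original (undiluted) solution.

C6H8O6 + I2 → C6H6O6 + 2 HI
n(I2) = 0.04005 × 0.08324 = 3.334 × 10^-3 mol
n(C6H8O6) in the aliquot = 3.334 × 10^-3 mol (1:1 ratio)
[C6H8O6]_dilute = 3.334 × 10^-3 / 0.05000 = 0.06668 mol/L
Dilution factor = 200.0 / 20.36 = 9.823
[C6H8O6]_stock = 0.06668 × 9.823 = 0.6550 mol/L

0.6550 mol/L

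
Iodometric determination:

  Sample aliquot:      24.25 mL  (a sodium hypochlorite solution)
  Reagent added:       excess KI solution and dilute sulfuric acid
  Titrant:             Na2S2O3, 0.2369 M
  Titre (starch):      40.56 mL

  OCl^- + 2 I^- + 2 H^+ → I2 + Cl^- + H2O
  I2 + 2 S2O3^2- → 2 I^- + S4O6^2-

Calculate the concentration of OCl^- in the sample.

0.1981 M

n(S2O3^2-) = 0.04056 × 0.2369 = 9.609 × 10^-3 mol
n(I2) = n(S2O3^2-)/2 = 4.804 × 10^-3 mol
n(OCl^-) in the aliquot = 4.804 × 10^-3 mol (1:1 ratio)
[OCl^-] = 4.804 × 10^-3 / 0.02425 = 0.1981 mol/L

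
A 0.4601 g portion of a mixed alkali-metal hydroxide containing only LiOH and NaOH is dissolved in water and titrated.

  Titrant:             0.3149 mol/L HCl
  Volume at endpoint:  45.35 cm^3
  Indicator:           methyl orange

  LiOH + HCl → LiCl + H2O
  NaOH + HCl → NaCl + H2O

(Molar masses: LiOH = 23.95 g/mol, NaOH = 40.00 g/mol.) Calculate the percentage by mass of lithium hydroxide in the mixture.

n(HCl) = 0.04535 × 0.3149 = 0.01428 mol
Let x = n(LiOH), y = n(NaOH).
Titrant: 1x + 1y = 0.01428;  mass: 23.95x + 40.00y = 0.4601
Solving, x = 6.924 × 10^-3 mol, y = 7.357 × 10^-3 mol
mass of LiOH = 6.924 × 10^-3 × 23.95 = 0.1658 g
% LiOH = 0.1658 / 0.4601 × 100 = 36.04 %

36.04 %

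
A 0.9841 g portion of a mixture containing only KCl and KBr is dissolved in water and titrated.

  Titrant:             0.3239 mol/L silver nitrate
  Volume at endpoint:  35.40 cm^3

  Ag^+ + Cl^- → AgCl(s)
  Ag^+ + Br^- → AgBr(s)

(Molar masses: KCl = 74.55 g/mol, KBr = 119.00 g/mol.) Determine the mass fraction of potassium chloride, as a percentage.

64.82 %

n(AgNO3) = 0.03540 × 0.3239 = 0.01147 mol
Let x = n(KCl), y = n(KBr).
Titrant: 1x + 1y = 0.01147;  mass: 74.55x + 119.00y = 0.9841
Solving, x = 8.557 × 10^-3 mol, y = 2.909 × 10^-3 mol
mass of KCl = 8.557 × 10^-3 × 74.55 = 0.6379 g
% KCl = 0.6379 / 0.9841 × 100 = 64.82 %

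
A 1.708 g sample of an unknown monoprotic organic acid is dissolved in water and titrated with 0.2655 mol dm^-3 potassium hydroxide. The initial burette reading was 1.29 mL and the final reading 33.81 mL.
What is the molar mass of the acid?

n(KOH) = 0.03252 L × 0.2655 mol/L = 8.634 × 10^-3 mol
n(HA) = 8.634 × 10^-3 mol (1:1 ratio)
M = m / n = 1.708 g / 8.634 × 10^-3 mol = 197.8 g/mol

197.8 g/mol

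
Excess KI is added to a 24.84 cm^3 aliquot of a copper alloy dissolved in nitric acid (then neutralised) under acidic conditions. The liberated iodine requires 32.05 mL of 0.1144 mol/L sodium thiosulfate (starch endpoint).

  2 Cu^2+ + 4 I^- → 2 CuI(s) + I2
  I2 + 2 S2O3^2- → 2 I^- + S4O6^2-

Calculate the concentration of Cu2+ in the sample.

n(S2O3^2-) = 0.03205 × 0.1144 = 3.667 × 10^-3 mol
n(I2) = n(S2O3^2-)/2 = 1.833 × 10^-3 mol
From the 2:1 ratio, n(Cu2+) in the aliquot = 2/1 × 1.833 × 10^-3 = 3.667 × 10^-3 mol
[Cu2+] = 3.667 × 10^-3 / 0.02484 = 0.1476 mol/L

0.1476 mol/L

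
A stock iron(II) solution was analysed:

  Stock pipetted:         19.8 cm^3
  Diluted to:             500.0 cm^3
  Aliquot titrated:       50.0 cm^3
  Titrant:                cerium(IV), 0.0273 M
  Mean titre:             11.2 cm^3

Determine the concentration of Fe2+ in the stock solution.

Ce^4+ + Fe^2+ → Ce^3+ + Fe^3+
n(Ce4+) = 0.0112 × 0.0273 = 3.06 × 10^-4 mol
n(Fe2+) in the aliquot = 3.06 × 10^-4 mol (1:1 ratio)
[Fe2+]_dilute = 3.06 × 10^-4 / 0.0500 = 0.00612 mol/L
Dilution factor = 500.0 / 19.8 = 25.25
[Fe2+]_stock = 0.00612 × 25.25 = 0.154 mol/L

0.154 M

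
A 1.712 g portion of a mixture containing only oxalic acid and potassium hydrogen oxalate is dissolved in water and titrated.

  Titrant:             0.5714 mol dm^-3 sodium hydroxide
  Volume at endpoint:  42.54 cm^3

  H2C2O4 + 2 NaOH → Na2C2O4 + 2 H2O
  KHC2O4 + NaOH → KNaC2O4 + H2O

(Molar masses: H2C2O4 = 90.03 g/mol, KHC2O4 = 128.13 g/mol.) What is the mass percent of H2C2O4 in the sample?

n(NaOH) = 0.04254 × 0.5714 = 0.02431 mol
Let x = n(H2C2O4), y = n(KHC2O4).
Titrant: 2x + 1y = 0.02431;  mass: 90.03x + 128.13y = 1.712
Solving, x = 8.437 × 10^-3 mol, y = 7.433 × 10^-3 mol
mass of H2C2O4 = 8.437 × 10^-3 × 90.03 = 0.7596 g
% H2C2O4 = 0.7596 / 1.712 × 100 = 44.37 %

44.37 %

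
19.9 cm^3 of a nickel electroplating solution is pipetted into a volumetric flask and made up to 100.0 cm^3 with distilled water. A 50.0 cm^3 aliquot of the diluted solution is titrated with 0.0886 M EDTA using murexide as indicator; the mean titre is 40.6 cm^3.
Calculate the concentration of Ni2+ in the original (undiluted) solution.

0.362 M

Ni^2+ + EDTA^4- → [Ni(EDTA)]^2-
n(EDTA) = 0.0406 × 0.0886 = 3.60 × 10^-3 mol
n(Ni2+) in the aliquot = 3.60 × 10^-3 mol (1:1 ratio)
[Ni2+]_dilute = 3.60 × 10^-3 / 0.0500 = 0.0719 mol/L
Dilution factor = 100.0 / 19.9 = 5.025
[Ni2+]_stock = 0.0719 × 5.025 = 0.362 mol/L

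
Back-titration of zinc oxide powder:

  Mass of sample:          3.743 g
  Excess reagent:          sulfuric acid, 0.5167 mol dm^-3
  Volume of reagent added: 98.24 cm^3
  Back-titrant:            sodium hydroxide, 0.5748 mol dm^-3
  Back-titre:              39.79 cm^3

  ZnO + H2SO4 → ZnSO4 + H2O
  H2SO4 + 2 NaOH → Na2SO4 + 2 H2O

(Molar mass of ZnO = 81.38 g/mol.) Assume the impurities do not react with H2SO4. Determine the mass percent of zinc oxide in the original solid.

85.50 %

n(H2SO4) added = 0.09824 × 0.5167 = 0.05076 mol
n(NaOH) used in back-titration = 0.03979 × 0.5748 = 0.02287 mol
From the 1:2 ratio, n(H2SO4) left over = 1/2 × 0.02287 = 0.01144 mol
n(H2SO4) consumed by analyte = 0.05076 − 0.01144 = 0.03932 mol
n(ZnO) = 0.03932 mol (1:1 ratio)
mass of ZnO = 0.03932 × 81.38 = 3.200 g
% ZnO = 3.200 / 3.743 × 100 = 85.50 %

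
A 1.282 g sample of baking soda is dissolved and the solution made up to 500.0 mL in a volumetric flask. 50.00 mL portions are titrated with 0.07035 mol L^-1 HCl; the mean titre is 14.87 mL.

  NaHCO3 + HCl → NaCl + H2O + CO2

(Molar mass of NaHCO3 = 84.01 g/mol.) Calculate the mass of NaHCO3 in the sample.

0.8788 g

n(HCl) per titration = 0.01487 × 0.07035 = 1.046 × 10^-3 mol
n(NaHCO3) in each aliquot = 1.046 × 10^-3 mol (1:1 ratio)
n(NaHCO3) in the whole flask = 1.046 × 10^-3 × 500.0/50.00 = 0.01046 mol
mass of NaHCO3 = 0.01046 × 84.01 = 0.8788 g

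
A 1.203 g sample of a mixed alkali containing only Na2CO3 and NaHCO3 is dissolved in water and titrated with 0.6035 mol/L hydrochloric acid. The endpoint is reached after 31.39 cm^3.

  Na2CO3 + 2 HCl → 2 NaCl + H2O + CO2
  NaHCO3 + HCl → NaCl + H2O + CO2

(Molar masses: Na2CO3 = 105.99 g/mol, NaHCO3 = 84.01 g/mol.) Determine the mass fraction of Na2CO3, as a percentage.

55.18 %

n(HCl) = 0.03139 × 0.6035 = 0.01894 mol
Let x = n(Na2CO3), y = n(NaHCO3).
Titrant: 2x + 1y = 0.01894;  mass: 105.99x + 84.01y = 1.203
Solving, x = 6.263 × 10^-3 mol, y = 6.419 × 10^-3 mol
mass of Na2CO3 = 6.263 × 10^-3 × 105.99 = 0.6638 g
% Na2CO3 = 0.6638 / 1.203 × 100 = 55.18 %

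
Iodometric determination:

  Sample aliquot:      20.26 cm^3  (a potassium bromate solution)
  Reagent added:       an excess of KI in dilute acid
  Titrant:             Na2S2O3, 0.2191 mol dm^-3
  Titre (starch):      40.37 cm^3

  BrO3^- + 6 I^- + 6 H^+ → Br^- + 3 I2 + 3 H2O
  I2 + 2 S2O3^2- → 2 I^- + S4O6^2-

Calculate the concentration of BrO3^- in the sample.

n(S2O3^2-) = 0.04037 × 0.2191 = 8.845 × 10^-3 mol
n(I2) = n(S2O3^2-)/2 = 4.423 × 10^-3 mol
From the 1:3 ratio, n(BrO3^-) in the aliquot = 1/3 × 4.423 × 10^-3 = 1.474 × 10^-3 mol
[BrO3^-] = 1.474 × 10^-3 / 0.02026 = 0.07276 mol/L

0.07276 mol/L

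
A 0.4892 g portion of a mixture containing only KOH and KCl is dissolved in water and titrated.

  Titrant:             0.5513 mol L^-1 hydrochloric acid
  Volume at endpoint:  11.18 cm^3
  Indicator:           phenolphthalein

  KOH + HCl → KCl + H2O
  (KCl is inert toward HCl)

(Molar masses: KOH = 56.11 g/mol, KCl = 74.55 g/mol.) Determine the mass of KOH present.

0.3458 g

n(HCl) = 0.01118 × 0.5513 = 6.164 × 10^-3 mol
Let x = n(KOH), y = n(KCl).
Titrant: 1x = 6.164 × 10^-3;  mass: 56.11x + 74.55y = 0.4892
Solving, x = 6.164 × 10^-3 mol, y = 1.923 × 10^-3 mol
mass of KOH = 6.164 × 10^-3 × 56.11 = 0.3458 g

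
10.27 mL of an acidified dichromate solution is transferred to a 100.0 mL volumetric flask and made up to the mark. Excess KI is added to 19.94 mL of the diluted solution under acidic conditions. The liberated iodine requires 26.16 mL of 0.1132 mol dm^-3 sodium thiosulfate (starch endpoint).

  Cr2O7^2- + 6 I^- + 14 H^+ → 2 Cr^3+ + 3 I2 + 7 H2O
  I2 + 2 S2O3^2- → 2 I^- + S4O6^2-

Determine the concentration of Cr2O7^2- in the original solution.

0.2410 mol/L

n(S2O3^2-) = 0.02616 × 0.1132 = 2.961 × 10^-3 mol
n(I2) = n(S2O3^2-)/2 = 1.481 × 10^-3 mol
From the 1:3 ratio, n(Cr2O7^2-) in the aliquot = 1/3 × 1.481 × 10^-3 = 4.936 × 10^-4 mol
[Cr2O7^2-]_dilute = 4.936 × 10^-4 / 0.01994 = 0.02475 mol/L
[Cr2O7^2-]_original = 0.02475 × 100.0/10.27 = 0.2410 mol/L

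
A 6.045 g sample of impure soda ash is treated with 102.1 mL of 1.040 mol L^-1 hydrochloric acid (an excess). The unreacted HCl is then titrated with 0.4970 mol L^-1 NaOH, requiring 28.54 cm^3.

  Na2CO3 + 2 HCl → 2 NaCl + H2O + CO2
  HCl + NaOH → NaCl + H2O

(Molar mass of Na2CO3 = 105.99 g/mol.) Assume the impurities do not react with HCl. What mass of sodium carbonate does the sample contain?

4.876 g

n(HCl) added = 0.1021 × 1.040 = 0.1062 mol
n(NaOH) used in back-titration = 0.02854 × 0.4970 = 0.01418 mol
n(HCl) left over = 0.01418 mol (1:1 ratio)
n(HCl) consumed by analyte = 0.1062 − 0.01418 = 0.09200 mol
From the 1:2 ratio, n(Na2CO3) = 1/2 × 0.09200 = 0.04600 mol
mass of Na2CO3 = 0.04600 × 105.99 = 4.876 g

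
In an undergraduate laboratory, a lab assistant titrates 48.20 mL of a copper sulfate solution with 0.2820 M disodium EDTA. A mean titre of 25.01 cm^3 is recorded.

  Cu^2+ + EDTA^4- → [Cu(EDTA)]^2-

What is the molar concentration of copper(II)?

0.1463 M

n(EDTA) = 0.02501 L × 0.2820 mol/L = 7.053 × 10^-3 mol
n(Cu2+) = 7.053 × 10^-3 mol (1:1 mole ratio)
[Cu2+] = 7.053 × 10^-3 mol / 0.04820 L = 0.1463 mol/L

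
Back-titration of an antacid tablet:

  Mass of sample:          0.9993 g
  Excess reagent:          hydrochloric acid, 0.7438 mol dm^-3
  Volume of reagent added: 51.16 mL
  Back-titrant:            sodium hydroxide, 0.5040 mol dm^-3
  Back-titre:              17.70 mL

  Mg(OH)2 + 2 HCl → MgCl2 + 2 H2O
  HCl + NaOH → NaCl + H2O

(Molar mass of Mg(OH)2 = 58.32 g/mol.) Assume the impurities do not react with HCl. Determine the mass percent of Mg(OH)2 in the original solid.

85.01 %

n(HCl) added = 0.05116 × 0.7438 = 0.03805 mol
n(NaOH) used in back-titration = 0.01770 × 0.5040 = 8.921 × 10^-3 mol
n(HCl) left over = 8.921 × 10^-3 mol (1:1 ratio)
n(HCl) consumed by analyte = 0.03805 − 8.921 × 10^-3 = 0.02913 mol
From the 1:2 ratio, n(Mg(OH)2) = 1/2 × 0.02913 = 0.01457 mol
mass of Mg(OH)2 = 0.01457 × 58.32 = 0.8495 g
% Mg(OH)2 = 0.8495 / 0.9993 × 100 = 85.01 %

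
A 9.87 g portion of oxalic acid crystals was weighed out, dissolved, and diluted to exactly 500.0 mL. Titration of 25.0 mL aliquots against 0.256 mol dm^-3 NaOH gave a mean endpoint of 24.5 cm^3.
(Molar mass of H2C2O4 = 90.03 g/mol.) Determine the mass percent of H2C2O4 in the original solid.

57.2 %

H2C2O4 + 2 NaOH → Na2C2O4 + 2 H2O
n(NaOH) per titration = 0.0245 × 0.256 = 6.27 × 10^-3 mol
From the 1:2 ratio, n(H2C2O4) in each aliquot = 1/2 × 6.27 × 10^-3 = 3.14 × 10^-3 mol
n(H2C2O4) in the whole flask = 3.14 × 10^-3 × 500.0/25.0 = 0.0627 mol
mass of H2C2O4 = 0.0627 × 90.03 = 5.65 g
% H2C2O4 = 5.65 / 9.87 × 100 = 57.2 %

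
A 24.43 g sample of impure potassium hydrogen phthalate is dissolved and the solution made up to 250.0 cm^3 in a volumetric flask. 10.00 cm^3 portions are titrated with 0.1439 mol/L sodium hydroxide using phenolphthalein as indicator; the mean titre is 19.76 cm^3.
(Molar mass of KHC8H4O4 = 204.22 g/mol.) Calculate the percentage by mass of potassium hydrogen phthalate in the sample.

59.42 %

KHC8H4O4 + NaOH → KNaC8H4O4 + H2O
n(NaOH) per titration = 0.01976 × 0.1439 = 2.843 × 10^-3 mol
n(KHC8H4O4) in each aliquot = 2.843 × 10^-3 mol (1:1 ratio)
n(KHC8H4O4) in the whole flask = 2.843 × 10^-3 × 250.0/10.00 = 0.07109 mol
mass of KHC8H4O4 = 0.07109 × 204.22 = 14.52 g
% KHC8H4O4 = 14.52 / 24.43 × 100 = 59.42 %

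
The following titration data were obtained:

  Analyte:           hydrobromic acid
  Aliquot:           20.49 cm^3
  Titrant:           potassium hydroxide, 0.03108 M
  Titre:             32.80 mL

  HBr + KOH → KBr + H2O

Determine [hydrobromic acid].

0.04975 M

n(KOH) = 0.03280 L × 0.03108 mol/L = 1.019 × 10^-3 mol
n(HBr) = 1.019 × 10^-3 mol (1:1 mole ratio)
[HBr] = 1.019 × 10^-3 mol / 0.02049 L = 0.04975 mol/L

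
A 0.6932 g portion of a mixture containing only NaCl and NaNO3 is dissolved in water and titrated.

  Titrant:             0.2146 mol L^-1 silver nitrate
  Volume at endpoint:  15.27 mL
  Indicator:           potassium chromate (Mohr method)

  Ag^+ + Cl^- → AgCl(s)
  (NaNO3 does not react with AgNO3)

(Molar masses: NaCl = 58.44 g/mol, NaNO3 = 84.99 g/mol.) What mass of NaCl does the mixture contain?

n(AgNO3) = 0.01527 × 0.2146 = 3.277 × 10^-3 mol
Let x = n(NaCl), y = n(NaNO3).
Titrant: 1x = 3.277 × 10^-3;  mass: 58.44x + 84.99y = 0.6932
Solving, x = 3.277 × 10^-3 mol, y = 5.903 × 10^-3 mol
mass of NaCl = 3.277 × 10^-3 × 58.44 = 0.1915 g

0.1915 g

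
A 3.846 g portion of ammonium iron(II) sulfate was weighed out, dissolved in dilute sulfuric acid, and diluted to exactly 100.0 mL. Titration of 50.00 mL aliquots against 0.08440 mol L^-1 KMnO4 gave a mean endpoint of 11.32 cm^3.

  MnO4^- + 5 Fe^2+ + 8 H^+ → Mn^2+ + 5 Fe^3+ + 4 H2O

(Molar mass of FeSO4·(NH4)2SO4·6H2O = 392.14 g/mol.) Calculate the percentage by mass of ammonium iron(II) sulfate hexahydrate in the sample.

n(KMnO4) per titration = 0.01132 × 0.08440 = 9.554 × 10^-4 mol
From the 5:1 ratio, n(FeSO4·(NH4)2SO4·6H2O) in each aliquot = 5/1 × 9.554 × 10^-4 = 4.777 × 10^-3 mol
n(FeSO4·(NH4)2SO4·6H2O) in the whole flask = 4.777 × 10^-3 × 100.0/50.00 = 9.554 × 10^-3 mol
mass of FeSO4·(NH4)2SO4·6H2O = 9.554 × 10^-3 × 392.14 = 3.747 g
% FeSO4·(NH4)2SO4·6H2O = 3.747 / 3.846 × 100 = 97.41 %

97.41 %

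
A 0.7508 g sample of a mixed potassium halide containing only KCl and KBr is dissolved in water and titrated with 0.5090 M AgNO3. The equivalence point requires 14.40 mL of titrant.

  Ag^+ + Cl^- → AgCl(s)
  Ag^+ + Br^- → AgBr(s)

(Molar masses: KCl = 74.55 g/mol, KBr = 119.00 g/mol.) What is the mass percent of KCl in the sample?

n(AgNO3) = 0.01440 × 0.5090 = 7.330 × 10^-3 mol
Let x = n(KCl), y = n(KBr).
Titrant: 1x + 1y = 7.330 × 10^-3;  mass: 74.55x + 119.00y = 0.7508
Solving, x = 2.732 × 10^-3 mol, y = 4.598 × 10^-3 mol
mass of KCl = 2.732 × 10^-3 × 74.55 = 0.2036 g
% KCl = 0.2036 / 0.7508 × 100 = 27.12 %

27.12 %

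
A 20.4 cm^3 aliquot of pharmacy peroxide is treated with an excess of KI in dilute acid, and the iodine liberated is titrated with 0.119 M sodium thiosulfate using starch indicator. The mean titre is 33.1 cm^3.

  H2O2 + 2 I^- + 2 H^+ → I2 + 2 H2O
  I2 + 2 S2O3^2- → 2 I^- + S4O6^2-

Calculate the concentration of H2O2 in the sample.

0.0965 M

n(S2O3^2-) = 0.0331 × 0.119 = 3.94 × 10^-3 mol
n(I2) = n(S2O3^2-)/2 = 1.97 × 10^-3 mol
n(H2O2) in the aliquot = 1.97 × 10^-3 mol (1:1 ratio)
[H2O2] = 1.97 × 10^-3 / 0.0204 = 0.0965 mol/L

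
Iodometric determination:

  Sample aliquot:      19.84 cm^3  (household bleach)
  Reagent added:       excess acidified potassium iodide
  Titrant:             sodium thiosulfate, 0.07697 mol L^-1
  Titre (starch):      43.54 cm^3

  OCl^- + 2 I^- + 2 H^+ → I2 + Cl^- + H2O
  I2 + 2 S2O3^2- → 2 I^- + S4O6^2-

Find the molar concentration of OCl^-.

n(S2O3^2-) = 0.04354 × 0.07697 = 3.351 × 10^-3 mol
n(I2) = n(S2O3^2-)/2 = 1.676 × 10^-3 mol
n(OCl^-) in the aliquot = 1.676 × 10^-3 mol (1:1 ratio)
[OCl^-] = 1.676 × 10^-3 / 0.01984 = 0.08446 mol/L

0.08446 mol/L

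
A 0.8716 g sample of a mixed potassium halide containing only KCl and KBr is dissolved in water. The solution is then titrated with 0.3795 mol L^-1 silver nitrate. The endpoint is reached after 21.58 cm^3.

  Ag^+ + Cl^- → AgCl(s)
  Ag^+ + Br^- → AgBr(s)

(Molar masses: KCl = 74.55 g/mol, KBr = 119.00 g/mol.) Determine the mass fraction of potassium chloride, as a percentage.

19.81 %

n(AgNO3) = 0.02158 × 0.3795 = 8.190 × 10^-3 mol
Let x = n(KCl), y = n(KBr).
Titrant: 1x + 1y = 8.190 × 10^-3;  mass: 74.55x + 119.00y = 0.8716
Solving, x = 2.316 × 10^-3 mol, y = 5.873 × 10^-3 mol
mass of KCl = 2.316 × 10^-3 × 74.55 = 0.1727 g
% KCl = 0.1727 / 0.8716 × 100 = 19.81 %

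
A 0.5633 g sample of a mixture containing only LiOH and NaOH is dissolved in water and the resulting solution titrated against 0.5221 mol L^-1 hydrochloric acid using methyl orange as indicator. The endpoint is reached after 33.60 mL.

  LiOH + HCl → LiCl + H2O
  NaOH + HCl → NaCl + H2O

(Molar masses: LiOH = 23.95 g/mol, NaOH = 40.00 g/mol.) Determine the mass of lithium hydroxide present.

0.2065 g

n(HCl) = 0.03360 × 0.5221 = 0.01754 mol
Let x = n(LiOH), y = n(NaOH).
Titrant: 1x + 1y = 0.01754;  mass: 23.95x + 40.00y = 0.5633
Solving, x = 8.623 × 10^-3 mol, y = 8.919 × 10^-3 mol
mass of LiOH = 8.623 × 10^-3 × 23.95 = 0.2065 g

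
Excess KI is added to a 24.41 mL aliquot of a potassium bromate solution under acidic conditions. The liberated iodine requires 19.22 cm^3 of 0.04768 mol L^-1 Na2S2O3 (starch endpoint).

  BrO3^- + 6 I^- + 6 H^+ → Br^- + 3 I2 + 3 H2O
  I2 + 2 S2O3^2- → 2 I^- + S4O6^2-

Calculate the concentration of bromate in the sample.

n(S2O3^2-) = 0.01922 × 0.04768 = 9.164 × 10^-4 mol
n(I2) = n(S2O3^2-)/2 = 4.582 × 10^-4 mol
From the 1:3 ratio, n(BrO3^-) in the aliquot = 1/3 × 4.582 × 10^-4 = 1.527 × 10^-4 mol
[BrO3^-] = 1.527 × 10^-4 / 0.02441 = 0.006257 mol/L

0.006257 mol/L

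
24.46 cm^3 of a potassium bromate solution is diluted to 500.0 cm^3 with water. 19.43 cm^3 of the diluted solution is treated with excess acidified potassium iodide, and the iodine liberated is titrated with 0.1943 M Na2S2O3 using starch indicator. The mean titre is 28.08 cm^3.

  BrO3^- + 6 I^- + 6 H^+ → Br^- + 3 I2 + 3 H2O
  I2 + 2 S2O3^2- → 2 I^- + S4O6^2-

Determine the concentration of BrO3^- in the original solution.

n(S2O3^2-) = 0.02808 × 0.1943 = 5.456 × 10^-3 mol
n(I2) = n(S2O3^2-)/2 = 2.728 × 10^-3 mol
From the 1:3 ratio, n(BrO3^-) in the aliquot = 1/3 × 2.728 × 10^-3 = 9.093 × 10^-4 mol
[BrO3^-]_dilute = 9.093 × 10^-4 / 0.01943 = 0.04680 mol/L
[BrO3^-]_original = 0.04680 × 500.0/24.46 = 0.9567 mol/L

0.9567 M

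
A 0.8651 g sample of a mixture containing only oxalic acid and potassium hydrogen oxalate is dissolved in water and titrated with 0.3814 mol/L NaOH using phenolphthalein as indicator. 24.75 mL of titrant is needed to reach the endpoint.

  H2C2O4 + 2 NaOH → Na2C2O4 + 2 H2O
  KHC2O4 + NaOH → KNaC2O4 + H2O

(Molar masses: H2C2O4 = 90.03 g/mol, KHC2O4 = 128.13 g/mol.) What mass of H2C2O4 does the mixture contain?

n(NaOH) = 0.02475 × 0.3814 = 9.440 × 10^-3 mol
Let x = n(H2C2O4), y = n(KHC2O4).
Titrant: 2x + 1y = 9.440 × 10^-3;  mass: 90.03x + 128.13y = 0.8651
Solving, x = 2.072 × 10^-3 mol, y = 5.296 × 10^-3 mol
mass of H2C2O4 = 2.072 × 10^-3 × 90.03 = 0.1865 g

0.1865 g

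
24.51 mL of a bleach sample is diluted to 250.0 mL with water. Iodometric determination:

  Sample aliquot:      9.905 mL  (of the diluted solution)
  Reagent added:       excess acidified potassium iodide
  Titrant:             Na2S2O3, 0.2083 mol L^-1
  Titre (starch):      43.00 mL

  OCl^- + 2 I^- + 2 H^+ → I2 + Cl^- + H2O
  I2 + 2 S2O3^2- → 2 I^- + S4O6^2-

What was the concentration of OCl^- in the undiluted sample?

4.612 mol/L

n(S2O3^2-) = 0.04300 × 0.2083 = 8.957 × 10^-3 mol
n(I2) = n(S2O3^2-)/2 = 4.478 × 10^-3 mol
n(OCl^-) in the aliquot = 4.478 × 10^-3 mol (1:1 ratio)
[OCl^-]_dilute = 4.478 × 10^-3 / 0.009905 = 0.4521 mol/L
[OCl^-]_original = 0.4521 × 250.0/24.51 = 4.612 mol/L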